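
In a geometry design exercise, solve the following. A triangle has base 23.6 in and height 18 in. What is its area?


Shape: triangle
Base b = 23.6 in, Height h = 18 in
Formula: A = (1/2) * b * h
A = 0.5 * 23.6 * 18
A = 0.5 * 424.8
A = 212.4
212.4 in^2


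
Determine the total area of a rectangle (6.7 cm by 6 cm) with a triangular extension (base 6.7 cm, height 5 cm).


Composite shape: rectangle + triangle
Rectangle area = 6.7 * 6 = 40.2
Triangle area = 0.5 * 6.7 * 5 = 16.75
Total = 40.2 + 16.75
Total = 56.95
56.95 cm^2


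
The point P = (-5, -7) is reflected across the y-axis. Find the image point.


Transformation: reflection
Original point: (-5, -7)
Rule for reflection over the y-axis: (x, y) -> (-x, y)
Apply: (-5, -7) -> (5, -7)
(5, -7)


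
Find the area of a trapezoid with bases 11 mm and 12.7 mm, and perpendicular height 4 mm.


Shape: trapezoid
Parallel sides a = 11 mm, b = 12.7 mm; Height h = 4 mm
Formula: A = (a + b) * h / 2
a + b = 11 + 12.7 = 23.7
A = 23.7 * 4 / 2
A = 94.8 / 2
A = 47.4
47.4 mm^2


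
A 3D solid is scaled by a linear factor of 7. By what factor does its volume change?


Linear scale factor k = 7
Rule: under a linear scaling by k, volumes scale by k^3.
k^3 = 7 * 7 * 7
k^3 = 49 * 7
k^3 = 343
Volume scales by a factor of 343.
343 (dimensionless)


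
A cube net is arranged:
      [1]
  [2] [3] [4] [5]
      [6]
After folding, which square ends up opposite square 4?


Net: cross layout. Take square 3 as the base (bottom).
Fold the four squares in the horizontal row up around 3: 2 -> left, 4 -> right, 5 wraps to the top.
Fold 1 and 6 up from 3: 1 -> back, 6 -> front.
Opposite pairs are therefore: (1, 6), (2, 4), (3, 5).
Face 4 is opposite face 2.
face 2


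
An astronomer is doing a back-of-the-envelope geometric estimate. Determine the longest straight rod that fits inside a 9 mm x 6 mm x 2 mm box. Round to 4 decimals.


Shape: rectangular box (space diagonal)
l = 9 mm, w = 6 mm, h = 2 mm
Visualize: the diagonal of the base, then a right triangle with that diagonal and the height.
Formula: d = sqrt(l^2 + w^2 + h^2)
l^2 + w^2 + h^2 = 81 + 36 + 4 = 121
d = sqrt(121)
d = 11.0
11 mm


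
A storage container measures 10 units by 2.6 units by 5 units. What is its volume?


Shape: rectangular prism
l = 10 units, w = 2.6 units, h = 5 units
Formula: V = l * w * h
V = 10 * 2.6 * 5
V = 26 * 5
V = 130
130 units^3


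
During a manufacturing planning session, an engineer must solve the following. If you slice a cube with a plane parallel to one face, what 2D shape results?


Solid: cube
Cutting plane: parallel to one face
Visualize the intersection of the plane with the solid's surface.
The boundary of the cut region is a square.
square


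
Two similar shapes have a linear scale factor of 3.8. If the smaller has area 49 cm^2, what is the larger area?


Linear scale factor k = 3.8
Original area = 49 cm^2
Rule: under a linear scaling by k, areas scale by k^2.
k^2 = 3.8^2 = 14.44
New area = 49 * 14.44
New area = 707.56
707.56 cm^2


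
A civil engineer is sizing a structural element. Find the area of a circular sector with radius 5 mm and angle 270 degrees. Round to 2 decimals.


Shape: circular sector
Radius r = 5 mm, Angle = 270 degrees
Formula: A = (angle/360) * pi * r^2
r^2 = 25
Fraction of circle = 270/360
A = (270/360) * pi * 25
A = 18.75 * pi
A = 58.9
58.9 mm^2


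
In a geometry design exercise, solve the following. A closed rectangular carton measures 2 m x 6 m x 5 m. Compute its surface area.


Shape: rectangular prism
l = 2 m, w = 6 m, h = 5 m
Formula: SA = 2(lw + lh + wh)
lw = 12, lh = 10, wh = 30
lw + lh + wh = 52
SA = 2 * 52
SA = 104
104 m^2


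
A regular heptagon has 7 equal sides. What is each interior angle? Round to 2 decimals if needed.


Shape: regular heptagon (7 sides)
Formula: interior angle = (n - 2) * 180 / n
(n - 2) = 5
(n - 2) * 180 = 900
angle = 900 / 7
angle = 128.57
128.57 degrees


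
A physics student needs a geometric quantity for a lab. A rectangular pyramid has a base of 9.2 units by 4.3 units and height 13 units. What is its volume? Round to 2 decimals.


Shape: rectangular pyramid
Base: 9.2 units x 4.3 units, Height h = 13 units
Formula: V = (1/3) * base_area * h
base_area = 9.2 * 4.3 = 39.56
base_area * h = 39.56 * 13 = 514.28
V = 514.28 / 3
V = 171.43
171.43 units^3


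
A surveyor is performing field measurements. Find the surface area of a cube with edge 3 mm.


Shape: cube
Side s = 3 mm
A cube has 6 square faces.
Formula: SA = 6 * s^2
s^2 = 9
SA = 6 * 9
SA = 54
54 mm^2


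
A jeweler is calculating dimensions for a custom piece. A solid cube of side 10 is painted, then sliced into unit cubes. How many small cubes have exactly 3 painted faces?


Large cube: 10 x 10 x 10, cut into unit cubes.
Cubes with 3 painted faces are at the corners. A cube always has 8 corners.
Count = 8
8 unit cubes


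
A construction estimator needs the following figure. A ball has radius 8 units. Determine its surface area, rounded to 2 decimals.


Shape: sphere
Radius r = 8 units
Formula: SA = 4 * pi * r^2
r^2 = 64
SA = 4 * pi * 64
SA = 256 * pi
SA = 804.25
804.25 units^2


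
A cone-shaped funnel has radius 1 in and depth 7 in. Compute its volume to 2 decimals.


Shape: cone
Radius r = 1 in, Height h = 7 in
Formula: V = (1/3) * pi * r^2 * h
r^2 = 1
pi * r^2 * h = pi * 1 * 7 = 7 * pi
V = 7 * pi / 3
V = 7.33
7.33 in^3


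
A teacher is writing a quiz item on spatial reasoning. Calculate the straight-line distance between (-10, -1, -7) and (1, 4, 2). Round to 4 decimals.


3D distance between two points
P1 = (-10, -1, -7), P2 = (1, 4, 2)
Formula: d = sqrt((x2-x1)^2 + (y2-y1)^2 + (z2-z1)^2)
dx = 1 - -10 = 11
dy = 4 - -1 = 5
dz = 2 - -7 = 9
dx^2 + dy^2 + dz^2 = 121 + 25 + 81 = 227
d = sqrt(227)
d = 15.0665
15.0665 units


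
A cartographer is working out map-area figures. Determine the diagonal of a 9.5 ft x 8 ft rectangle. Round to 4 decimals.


Shape: rectangle (diagonal via Pythagoras)
Sides: 9.5 ft and 8 ft
Formula: d = sqrt(l^2 + w^2)
l^2 = 90.25, w^2 = 64
l^2 + w^2 = 154.25
d = sqrt(154.25)
d = 12.4197
12.4197 ft


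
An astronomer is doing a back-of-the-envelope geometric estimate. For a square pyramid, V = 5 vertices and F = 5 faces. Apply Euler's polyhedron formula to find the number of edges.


Polyhedron: square pyramid
Euler's formula for convex polyhedra: V - E + F = 2
Given: V = 5 vertices and F = 5 faces
Solve for E:
E = V + F - 2 = 5 + 5 - 2 = 8
8 edges


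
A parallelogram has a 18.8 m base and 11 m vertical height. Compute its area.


Shape: parallelogram
Base b = 18.8 m, Height h = 11 m
Formula: A = b * h
A = 18.8 * 11
A = 206.8
206.8 m^2


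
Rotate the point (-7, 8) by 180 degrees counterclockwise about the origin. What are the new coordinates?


Transformation: rotation about the origin
Original point: (-7, 8)
Rule for 180 deg: (x, y) -> (-x, -y)
Apply: (-7, 8) -> (7, -8)
(7, -8)


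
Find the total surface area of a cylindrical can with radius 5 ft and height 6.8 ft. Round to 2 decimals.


Shape: closed cylinder
Radius r = 5 ft, Height h = 6.8 ft
Formula: SA = 2*pi*r^2 + 2*pi*r*h = 2*pi*r*(r + h)
r + h = 11.8
2 * r * (r + h) = 2 * 5 * 11.8 = 118
SA = 118 * pi
SA = 370.71
370.71 ft^2


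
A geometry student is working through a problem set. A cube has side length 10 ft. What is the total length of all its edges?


Shape: cube
Side s = 10 ft
A cube has 12 edges, all equal.
Formula: total edge length = 12 * s
Total = 12 * 10
Total = 120
120 ft


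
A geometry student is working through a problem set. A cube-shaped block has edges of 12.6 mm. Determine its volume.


Shape: cube
Side s = 12.6 mm
Formula: V = s^3
V = 12.6 * 12.6 * 12.6
V = 158.76 * 12.6
V = 2000.376
2000.376 mm^3


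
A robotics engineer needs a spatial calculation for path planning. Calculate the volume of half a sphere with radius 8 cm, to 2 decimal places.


Shape: hemisphere (half of a sphere)
Radius r = 8 cm
Formula: V = (1/2) * (4/3) * pi * r^3 = (2/3) * pi * r^3
r^3 = 512
(2/3) * 512 = 341.333333
V = 341.333333 * pi
V = 1072.33
1072.33 cm^3


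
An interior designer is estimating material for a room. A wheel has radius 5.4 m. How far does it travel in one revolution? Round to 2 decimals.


Shape: circle
Radius r = 5.4 m
Formula: C = 2 * pi * r
C = 2 * pi * 5.4
C = 10.8 * pi
C = 33.93
33.93 m


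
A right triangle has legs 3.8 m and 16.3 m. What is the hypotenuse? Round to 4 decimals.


Shape: right triangle
Legs a = 3.8 m, b = 16.3 m
Formula: c = sqrt(a^2 + b^2)
a^2 = 14.44, b^2 = 265.69
a^2 + b^2 = 280.13
c = sqrt(280.13)
c = 16.7371
16.7371 m


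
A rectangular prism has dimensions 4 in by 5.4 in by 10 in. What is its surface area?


Shape: rectangular prism
l = 4 in, w = 5.4 in, h = 10 in
Formula: SA = 2(lw + lh + wh)
lw = 21.6, lh = 40, wh = 54
lw + lh + wh = 115.6
SA = 2 * 115.6
SA = 231.2
231.2 in^2


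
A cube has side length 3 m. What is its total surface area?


Shape: cube
Side s = 3 m
A cube has 6 square faces.
Formula: SA = 6 * s^2
s^2 = 9
SA = 6 * 9
SA = 54
54 m^2


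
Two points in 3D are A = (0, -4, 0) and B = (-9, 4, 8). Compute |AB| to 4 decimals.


3D distance between two points
P1 = (0, -4, 0), P2 = (-9, 4, 8)
Formula: d = sqrt((x2-x1)^2 + (y2-y1)^2 + (z2-z1)^2)
dx = -9 - 0 = -9
dy = 4 - -4 = 8
dz = 8 - 0 = 8
dx^2 + dy^2 + dz^2 = 81 + 64 + 64 = 209
d = sqrt(209)
d = 14.4568
14.4568 units


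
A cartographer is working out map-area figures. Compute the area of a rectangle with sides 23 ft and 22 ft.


Shape: rectangle
Length l = 23 ft, Width w = 22 ft
Formula: A = l * w
A = 23 * 22
A = 506
506 ft^2


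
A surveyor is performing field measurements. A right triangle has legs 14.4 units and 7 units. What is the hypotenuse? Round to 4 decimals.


Shape: right triangle
Legs a = 14.4 units, b = 7 units
Formula: c = sqrt(a^2 + b^2)
a^2 = 207.36, b^2 = 49
a^2 + b^2 = 256.36
c = sqrt(256.36)
c = 16.0112
16.0112 units


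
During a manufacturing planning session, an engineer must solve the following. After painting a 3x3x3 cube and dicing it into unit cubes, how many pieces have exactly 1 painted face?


Large cube: 3 x 3 x 3, cut into unit cubes.
n = 3, so n - 2 = 1
Cubes with 1 painted face lie in the interior of each face.
A cube has 6 faces; each contributes (n - 2)^2 = 1 such cubes.
Count = 6 * 1 = 6
6 unit cubes


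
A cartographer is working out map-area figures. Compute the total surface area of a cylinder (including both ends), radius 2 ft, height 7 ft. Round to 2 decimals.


Shape: closed cylinder
Radius r = 2 ft, Height h = 7 ft
Formula: SA = 2*pi*r^2 + 2*pi*r*h = 2*pi*r*(r + h)
r + h = 9
2 * r * (r + h) = 2 * 2 * 9 = 36
SA = 36 * pi
SA = 113.1
113.1 ft^2


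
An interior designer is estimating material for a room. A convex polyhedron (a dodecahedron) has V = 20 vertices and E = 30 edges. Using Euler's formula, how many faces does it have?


Polyhedron: dodecahedron
Euler's formula for convex polyhedra: V - E + F = 2
Given: V = 20 vertices and E = 30 edges
Solve for F:
F = 2 + E - V = 2 + 30 - 20 = 12
12 faces


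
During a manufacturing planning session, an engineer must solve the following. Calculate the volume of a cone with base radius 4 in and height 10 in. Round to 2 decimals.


Shape: cone
Radius r = 4 in, Height h = 10 in
Formula: V = (1/3) * pi * r^2 * h
r^2 = 16
pi * r^2 * h = pi * 16 * 10 = 160 * pi
V = 160 * pi / 3
V = 167.55
167.55 in^3


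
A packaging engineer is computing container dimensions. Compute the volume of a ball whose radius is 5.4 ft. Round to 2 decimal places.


Shape: sphere
Radius r = 5.4 ft
Formula: V = (4/3) * pi * r^3
r^3 = 157.464
(4/3) * 157.464 = 209.952
V = 209.952 * pi
V = 659.58
659.58 ft^3


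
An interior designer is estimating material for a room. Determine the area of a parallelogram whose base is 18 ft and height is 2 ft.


Shape: parallelogram
Base b = 18 ft, Height h = 2 ft
Formula: A = b * h
A = 18 * 2
A = 36
36 ft^2


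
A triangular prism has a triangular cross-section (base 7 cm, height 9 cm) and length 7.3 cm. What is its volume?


Shape: triangular prism
Triangle base = 7 cm, triangle height = 9 cm, prism length L = 7.3 cm
Formula: V = (1/2 * b * h_tri) * L
Cross-section area = 0.5 * 7 * 9 = 31.5
V = 31.5 * 7.3
V = 229.95
229.95 cm^3


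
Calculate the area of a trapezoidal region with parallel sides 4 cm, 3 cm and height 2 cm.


Shape: trapezoid
Parallel sides a = 4 cm, b = 3 cm; Height h = 2 cm
Formula: A = (a + b) * h / 2
a + b = 4 + 3 = 7
A = 7 * 2 / 2
A = 14 / 2
A = 7
7 cm^2


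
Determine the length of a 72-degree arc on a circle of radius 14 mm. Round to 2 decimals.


Shape: circular arc
Radius r = 14 mm, Angle = 72 degrees
Formula: L = (angle/360) * 2 * pi * r
2 * pi * r = 28 * pi
L = (72/360) * 28 * pi
L = 5.6 * pi
L = 17.59
17.59 mm


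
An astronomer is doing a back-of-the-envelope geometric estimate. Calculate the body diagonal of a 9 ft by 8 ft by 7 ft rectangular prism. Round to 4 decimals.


Shape: rectangular box (space diagonal)
l = 9 ft, w = 8 ft, h = 7 ft
Visualize: the diagonal of the base, then a right triangle with that diagonal and the height.
Formula: d = sqrt(l^2 + w^2 + h^2)
l^2 + w^2 + h^2 = 81 + 64 + 49 = 194
d = sqrt(194)
d = 13.9284
13.9284 ft


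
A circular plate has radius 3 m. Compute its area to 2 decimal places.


Shape: circle
Radius r = 3 m
Formula: A = pi * r^2
r^2 = 3^2 = 9
A = pi * 9
A = 28.27
28.27 m^2


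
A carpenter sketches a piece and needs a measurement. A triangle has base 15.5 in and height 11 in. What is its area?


Shape: triangle
Base b = 15.5 in, Height h = 11 in
Formula: A = (1/2) * b * h
A = 0.5 * 15.5 * 11
A = 0.5 * 170.5
A = 85.25
85.25 in^2


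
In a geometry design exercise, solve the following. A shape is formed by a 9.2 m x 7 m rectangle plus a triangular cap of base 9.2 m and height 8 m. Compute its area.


Composite shape: rectangle + triangle
Rectangle area = 9.2 * 7 = 64.4
Triangle area = 0.5 * 9.2 * 8 = 36.8
Total = 64.4 + 36.8
Total = 101.2
101.2 m^2


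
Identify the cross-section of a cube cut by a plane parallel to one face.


Solid: cube
Cutting plane: parallel to one face
Visualize the intersection of the plane with the solid's surface.
The boundary of the cut region is a square.
square


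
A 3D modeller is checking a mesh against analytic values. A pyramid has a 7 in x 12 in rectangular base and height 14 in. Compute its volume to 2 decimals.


Shape: rectangular pyramid
Base: 7 in x 12 in, Height h = 14 in
Formula: V = (1/3) * base_area * h
base_area = 7 * 12 = 84
base_area * h = 84 * 14 = 1176
V = 1176 / 3
V = 392
392 in^3


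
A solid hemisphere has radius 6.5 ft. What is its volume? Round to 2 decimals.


Shape: hemisphere (half of a sphere)
Radius r = 6.5 ft
Formula: V = (1/2) * (4/3) * pi * r^3 = (2/3) * pi * r^3
r^3 = 274.625
(2/3) * 274.625 = 183.083333
V = 183.083333 * pi
V = 575.17
575.17 ft^3


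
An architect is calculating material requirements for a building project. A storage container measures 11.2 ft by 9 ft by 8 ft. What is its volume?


Shape: rectangular prism
l = 11.2 ft, w = 9 ft, h = 8 ft
Formula: V = l * w * h
V = 11.2 * 9 * 8
V = 100.8 * 8
V = 806.4
806.4 ft^3


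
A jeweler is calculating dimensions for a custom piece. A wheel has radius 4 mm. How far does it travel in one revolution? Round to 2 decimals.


Shape: circle
Radius r = 4 mm
Formula: C = 2 * pi * r
C = 2 * pi * 4
C = 8 * pi
C = 25.13
25.13 mm


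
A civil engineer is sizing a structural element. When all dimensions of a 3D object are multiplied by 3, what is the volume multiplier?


Linear scale factor k = 3
Rule: under a linear scaling by k, volumes scale by k^3.
k^3 = 3 * 3 * 3
k^3 = 9 * 3
k^3 = 27
Volume scales by a factor of 27.
27 (dimensionless)


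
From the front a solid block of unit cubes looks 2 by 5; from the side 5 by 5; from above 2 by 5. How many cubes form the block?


Orthographic views of a solid rectangular block:
Front view 2 x 5 -> length = 2, height = 5
Side view 5 x 5 -> width = 5, height = 5 (consistent)
Top view 2 x 5 -> confirms length = 2, width = 5
The block is 2 x 5 x 5.
Total unit cubes = 2 * 5 * 5 = 50
50 unit cubes


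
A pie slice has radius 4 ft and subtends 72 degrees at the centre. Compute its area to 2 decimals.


Shape: circular sector
Radius r = 4 ft, Angle = 72 degrees
Formula: A = (angle/360) * pi * r^2
r^2 = 16
Fraction of circle = 72/360
A = (72/360) * pi * 16
A = 3.2 * pi
A = 10.05
10.05 ft^2


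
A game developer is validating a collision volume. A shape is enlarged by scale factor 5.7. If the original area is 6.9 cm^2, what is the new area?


Linear scale factor k = 5.7
Original area = 6.9 cm^2
Rule: under a linear scaling by k, areas scale by k^2.
k^2 = 5.7^2 = 32.49
New area = 6.9 * 32.49
New area = 224.181
224.181 cm^2


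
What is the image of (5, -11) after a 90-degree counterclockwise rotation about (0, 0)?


Transformation: rotation about the origin
Original point: (5, -11)
Rule for 90 deg counterclockwise: (x, y) -> (-y, x)
Apply: (5, -11) -> (11, 5)
(11, 5)


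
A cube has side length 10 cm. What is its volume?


Shape: cube
Side s = 10 cm
Formula: V = s^3
V = 10 * 10 * 10
V = 100 * 10
V = 1000
1000 cm^3


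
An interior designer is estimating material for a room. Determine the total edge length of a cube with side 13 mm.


Shape: cube
Side s = 13 mm
A cube has 12 edges, all equal.
Formula: total edge length = 12 * s
Total = 12 * 13
Total = 156
156 mm


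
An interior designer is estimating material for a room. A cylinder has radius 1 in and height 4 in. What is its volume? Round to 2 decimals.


Shape: cylinder
Radius r = 1 in, Height h = 4 in
Formula: V = pi * r^2 * h
r^2 = 1
V = pi * 1 * 4
V = 4 * pi
V = 12.57
12.57 in^3


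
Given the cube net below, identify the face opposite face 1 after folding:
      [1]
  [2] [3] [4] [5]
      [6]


Net: cross layout. Take square 3 as the base (bottom).
Fold the four squares in the horizontal row up around 3: 2 -> left, 4 -> right, 5 wraps to the top.
Fold 1 and 6 up from 3: 1 -> back, 6 -> front.
Opposite pairs are therefore: (1, 6), (2, 4), (3, 5).
Face 1 is opposite face 6.
face 6


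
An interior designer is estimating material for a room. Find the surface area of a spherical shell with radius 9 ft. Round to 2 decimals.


Shape: sphere
Radius r = 9 ft
Formula: SA = 4 * pi * r^2
r^2 = 81
SA = 4 * pi * 81
SA = 324 * pi
SA = 1017.88
1017.88 ft^2


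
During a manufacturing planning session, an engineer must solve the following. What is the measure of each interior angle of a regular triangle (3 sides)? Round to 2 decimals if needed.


Shape: regular triangle (3 sides)
Formula: interior angle = (n - 2) * 180 / n
(n - 2) = 1
(n - 2) * 180 = 180
angle = 180 / 3
angle = 60
60 degrees


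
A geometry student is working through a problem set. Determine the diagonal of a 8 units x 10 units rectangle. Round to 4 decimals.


Shape: rectangle (diagonal via Pythagoras)
Sides: 8 units and 10 units
Formula: d = sqrt(l^2 + w^2)
l^2 = 64, w^2 = 100
l^2 + w^2 = 164
d = sqrt(164)
d = 12.8062
12.8062 units


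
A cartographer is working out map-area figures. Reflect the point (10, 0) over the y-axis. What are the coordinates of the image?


Transformation: reflection
Original point: (10, 0)
Rule for reflection over the y-axis: (x, y) -> (-x, y)
Apply: (10, 0) -> (-10, 0)
(-10, 0)


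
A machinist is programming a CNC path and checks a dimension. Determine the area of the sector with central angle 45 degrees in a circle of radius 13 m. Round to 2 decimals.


Shape: circular sector
Radius r = 13 m, Angle = 45 degrees
Formula: A = (angle/360) * pi * r^2
r^2 = 169
Fraction of circle = 45/360
A = (45/360) * pi * 169
A = 21.125 * pi
A = 66.37
66.37 m^2


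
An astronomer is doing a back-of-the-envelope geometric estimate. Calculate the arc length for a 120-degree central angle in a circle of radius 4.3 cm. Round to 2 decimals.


Shape: circular arc
Radius r = 4.3 cm, Angle = 120 degrees
Formula: L = (angle/360) * 2 * pi * r
2 * pi * r = 8.6 * pi
L = (120/360) * 8.6 * pi
L = 2.866667 * pi
L = 9.01
9.01 cm


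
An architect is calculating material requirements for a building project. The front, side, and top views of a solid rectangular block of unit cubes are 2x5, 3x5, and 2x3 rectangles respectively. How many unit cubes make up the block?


Orthographic views of a solid rectangular block:
Front view 2 x 5 -> length = 2, height = 5
Side view 3 x 5 -> width = 3, height = 5 (consistent)
Top view 2 x 3 -> confirms length = 2, width = 3
The block is 2 x 3 x 5.
Total unit cubes = 2 * 3 * 5 = 30
30 unit cubes


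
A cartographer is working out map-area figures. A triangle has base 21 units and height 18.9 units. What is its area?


Shape: triangle
Base b = 21 units, Height h = 18.9 units
Formula: A = (1/2) * b * h
A = 0.5 * 21 * 18.9
A = 0.5 * 396.9
A = 198.45
198.45 units^2


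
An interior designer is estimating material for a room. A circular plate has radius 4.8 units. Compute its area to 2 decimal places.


Shape: circle
Radius r = 4.8 units
Formula: A = pi * r^2
r^2 = 4.8^2 = 23.04
A = pi * 23.04
A = 72.38
72.38 units^2


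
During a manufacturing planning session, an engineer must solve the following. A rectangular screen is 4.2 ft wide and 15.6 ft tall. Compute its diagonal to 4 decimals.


Shape: rectangle (diagonal via Pythagoras)
Sides: 4.2 ft and 15.6 ft
Formula: d = sqrt(l^2 + w^2)
l^2 = 17.64, w^2 = 243.36
l^2 + w^2 = 261
d = sqrt(261)
d = 16.1555
16.1555 ft


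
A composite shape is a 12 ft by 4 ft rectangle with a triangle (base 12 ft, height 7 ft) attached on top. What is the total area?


Composite shape: rectangle + triangle
Rectangle area = 12 * 4 = 48
Triangle area = 0.5 * 12 * 7 = 42
Total = 48 + 42
Total = 90
90 ft^2


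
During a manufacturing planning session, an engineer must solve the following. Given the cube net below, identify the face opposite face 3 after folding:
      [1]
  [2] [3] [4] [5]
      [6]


Net: cross layout. Take square 3 as the base (bottom).
Fold the four squares in the horizontal row up around 3: 2 -> left, 4 -> right, 5 wraps to the top.
Fold 1 and 6 up from 3: 1 -> back, 6 -> front.
Opposite pairs are therefore: (1, 6), (2, 4), (3, 5).
Face 3 is opposite face 5.
face 5


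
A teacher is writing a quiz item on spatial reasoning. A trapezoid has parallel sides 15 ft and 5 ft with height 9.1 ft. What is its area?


Shape: trapezoid
Parallel sides a = 15 ft, b = 5 ft; Height h = 9.1 ft
Formula: A = (a + b) * h / 2
a + b = 15 + 5 = 20
A = 20 * 9.1 / 2
A = 182 / 2
A = 91
91 ft^2


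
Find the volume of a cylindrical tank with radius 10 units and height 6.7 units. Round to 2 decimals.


Shape: cylinder
Radius r = 10 units, Height h = 6.7 units
Formula: V = pi * r^2 * h
r^2 = 100
V = pi * 100 * 6.7
V = 670 * pi
V = 2104.87
2104.87 units^3


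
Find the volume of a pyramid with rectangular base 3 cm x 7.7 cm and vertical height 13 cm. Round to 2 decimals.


Shape: rectangular pyramid
Base: 3 cm x 7.7 cm, Height h = 13 cm
Formula: V = (1/3) * base_area * h
base_area = 3 * 7.7 = 23.1
base_area * h = 23.1 * 13 = 300.3
V = 300.3 / 3
V = 100.1
100.1 cm^3


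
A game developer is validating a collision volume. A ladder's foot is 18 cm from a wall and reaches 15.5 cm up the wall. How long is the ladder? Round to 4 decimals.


Shape: right triangle
Legs a = 18 cm, b = 15.5 cm
Formula: c = sqrt(a^2 + b^2)
a^2 = 324, b^2 = 240.25
a^2 + b^2 = 564.25
c = sqrt(564.25)
c = 23.7539
23.7539 cm


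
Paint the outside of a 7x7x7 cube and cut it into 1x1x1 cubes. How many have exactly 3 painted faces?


Large cube: 7 x 7 x 7, cut into unit cubes.
Cubes with 3 painted faces are at the corners. A cube always has 8 corners.
Count = 8
8 unit cubes


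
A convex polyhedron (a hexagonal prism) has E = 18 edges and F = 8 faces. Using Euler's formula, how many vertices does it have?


Polyhedron: hexagonal prism
Euler's formula for convex polyhedra: V - E + F = 2
Given: E = 18 edges and F = 8 faces
Solve for V:
V = 2 + E - F = 2 + 18 - 8 = 12
12 vertices


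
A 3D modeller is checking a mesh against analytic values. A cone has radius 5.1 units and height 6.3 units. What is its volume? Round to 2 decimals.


Shape: cone
Radius r = 5.1 units, Height h = 6.3 units
Formula: V = (1/3) * pi * r^2 * h
r^2 = 26.01
pi * r^2 * h = pi * 26.01 * 6.3 = 163.863 * pi
V = 163.863 * pi / 3
V = 171.6
171.6 units^3


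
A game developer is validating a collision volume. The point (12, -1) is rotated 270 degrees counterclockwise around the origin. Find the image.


Transformation: rotation about the origin
Original point: (12, -1)
Rule for 270 deg counterclockwise: (x, y) -> (y, -x)
Apply: (12, -1) -> (-1, -12)
(-1, -12)


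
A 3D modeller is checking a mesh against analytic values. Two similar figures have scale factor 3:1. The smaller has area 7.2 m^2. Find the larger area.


Linear scale factor k = 3
Original area = 7.2 m^2
Rule: under a linear scaling by k, areas scale by k^2.
k^2 = 3^2 = 9
New area = 7.2 * 9
New area = 64.8
64.8 m^2


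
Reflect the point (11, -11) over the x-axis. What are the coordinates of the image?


Transformation: reflection
Original point: (11, -11)
Rule for reflection over the x-axis: (x, y) -> (x, -y)
Apply: (11, -11) -> (11, 11)
(11, 11)


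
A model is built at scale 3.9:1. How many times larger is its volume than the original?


Linear scale factor k = 3.9
Rule: under a linear scaling by k, volumes scale by k^3.
k^3 = 3.9 * 3.9 * 3.9
k^3 = 15.21 * 3.9
k^3 = 59.319
Volume scales by a factor of 59.319.
59.319 (dimensionless)


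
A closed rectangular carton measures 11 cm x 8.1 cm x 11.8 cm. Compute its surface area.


Shape: rectangular prism
l = 11 cm, w = 8.1 cm, h = 11.8 cm
Formula: SA = 2(lw + lh + wh)
lw = 89.1, lh = 129.8, wh = 95.58
lw + lh + wh = 314.48
SA = 2 * 314.48
SA = 628.96
628.96 cm^2


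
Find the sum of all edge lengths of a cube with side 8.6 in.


Shape: cube
Side s = 8.6 in
A cube has 12 edges, all equal.
Formula: total edge length = 12 * s
Total = 12 * 8.6
Total = 103.2
103.2 in


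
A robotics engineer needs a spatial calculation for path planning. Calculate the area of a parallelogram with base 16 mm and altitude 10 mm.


Shape: parallelogram
Base b = 16 mm, Height h = 10 mm
Formula: A = b * h
A = 16 * 10
A = 160
160 mm^2


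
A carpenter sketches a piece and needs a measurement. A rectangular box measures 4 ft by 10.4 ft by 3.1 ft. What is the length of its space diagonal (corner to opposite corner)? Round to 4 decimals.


Shape: rectangular box (space diagonal)
l = 4 ft, w = 10.4 ft, h = 3.1 ft
Visualize: the diagonal of the base, then a right triangle with that diagonal and the height.
Formula: d = sqrt(l^2 + w^2 + h^2)
l^2 + w^2 + h^2 = 16 + 108.16 + 9.61 = 133.77
d = sqrt(133.77)
d = 11.5659
11.5659 ft


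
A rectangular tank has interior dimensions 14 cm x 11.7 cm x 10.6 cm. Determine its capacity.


Shape: rectangular prism
l = 14 cm, w = 11.7 cm, h = 10.6 cm
Formula: V = l * w * h
V = 14 * 11.7 * 10.6
V = 163.8 * 10.6
V = 1736.28
1736.28 cm^3


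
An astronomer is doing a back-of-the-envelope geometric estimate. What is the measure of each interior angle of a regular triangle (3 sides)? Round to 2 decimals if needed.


Shape: regular triangle (3 sides)
Formula: interior angle = (n - 2) * 180 / n
(n - 2) = 1
(n - 2) * 180 = 180
angle = 180 / 3
angle = 60
60 degrees


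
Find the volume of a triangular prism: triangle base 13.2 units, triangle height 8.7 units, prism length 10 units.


Shape: triangular prism
Triangle base = 13.2 units, triangle height = 8.7 units, prism length L = 10 units
Formula: V = (1/2 * b * h_tri) * L
Cross-section area = 0.5 * 13.2 * 8.7 = 57.42
V = 57.42 * 10
V = 574.2
574.2 units^3


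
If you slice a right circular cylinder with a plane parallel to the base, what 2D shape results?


Solid: right circular cylinder
Cutting plane: parallel to the base
Visualize the intersection of the plane with the solid's surface.
The boundary of the cut region is a circle.
circle


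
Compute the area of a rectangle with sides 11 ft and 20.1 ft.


Shape: rectangle
Length l = 11 ft, Width w = 20.1 ft
Formula: A = l * w
A = 11 * 20.1
A = 221.1
221.1 ft^2


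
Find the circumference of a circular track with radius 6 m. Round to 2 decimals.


Shape: circle
Radius r = 6 m
Formula: C = 2 * pi * r
C = 2 * pi * 6
C = 12 * pi
C = 37.7
37.7 m


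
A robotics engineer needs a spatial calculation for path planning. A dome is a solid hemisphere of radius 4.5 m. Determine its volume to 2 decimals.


Shape: hemisphere (half of a sphere)
Radius r = 4.5 m
Formula: V = (1/2) * (4/3) * pi * r^3 = (2/3) * pi * r^3
r^3 = 91.125
(2/3) * 91.125 = 60.75
V = 60.75 * pi
V = 190.85
190.85 m^3


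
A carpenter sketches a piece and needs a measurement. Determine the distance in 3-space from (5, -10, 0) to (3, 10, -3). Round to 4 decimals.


3D distance between two points
P1 = (5, -10, 0), P2 = (3, 10, -3)
Formula: d = sqrt((x2-x1)^2 + (y2-y1)^2 + (z2-z1)^2)
dx = 3 - 5 = -2
dy = 10 - -10 = 20
dz = -3 - 0 = -3
dx^2 + dy^2 + dz^2 = 4 + 400 + 9 = 413
d = sqrt(413)
d = 20.3224
20.3224 units


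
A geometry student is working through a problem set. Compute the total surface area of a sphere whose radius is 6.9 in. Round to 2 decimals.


Shape: sphere
Radius r = 6.9 in
Formula: SA = 4 * pi * r^2
r^2 = 47.61
SA = 4 * pi * 47.61
SA = 190.44 * pi
SA = 598.28
598.28 in^2


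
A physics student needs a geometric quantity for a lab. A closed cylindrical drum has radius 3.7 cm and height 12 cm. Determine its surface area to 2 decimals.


Shape: closed cylinder
Radius r = 3.7 cm, Height h = 12 cm
Formula: SA = 2*pi*r^2 + 2*pi*r*h = 2*pi*r*(r + h)
r + h = 15.7
2 * r * (r + h) = 2 * 3.7 * 15.7 = 116.18
SA = 116.18 * pi
SA = 364.99
364.99 cm^2


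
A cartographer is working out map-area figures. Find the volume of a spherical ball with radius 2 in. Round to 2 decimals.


Shape: sphere
Radius r = 2 in
Formula: V = (4/3) * pi * r^3
r^3 = 8
(4/3) * 8 = 10.666667
V = 10.666667 * pi
V = 33.51
33.51 in^3


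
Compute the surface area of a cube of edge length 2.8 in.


Shape: cube
Side s = 2.8 in
A cube has 6 square faces.
Formula: SA = 6 * s^2
s^2 = 7.84
SA = 6 * 7.84
SA = 47.04
47.04 in^2


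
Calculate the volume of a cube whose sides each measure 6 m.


Shape: cube
Side s = 6 m
Formula: V = s^3
V = 6 * 6 * 6
V = 36 * 6
V = 216
216 m^3


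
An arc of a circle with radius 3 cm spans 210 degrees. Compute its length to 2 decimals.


Shape: circular arc
Radius r = 3 cm, Angle = 210 degrees
Formula: L = (angle/360) * 2 * pi * r
2 * pi * r = 6 * pi
L = (210/360) * 6 * pi
L = 3.5 * pi
L = 11
11 cm


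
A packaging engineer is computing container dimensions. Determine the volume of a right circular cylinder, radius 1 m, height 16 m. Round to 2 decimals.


Shape: cylinder
Radius r = 1 m, Height h = 16 m
Formula: V = pi * r^2 * h
r^2 = 1
V = pi * 1 * 16
V = 16 * pi
V = 50.27
50.27 m^3


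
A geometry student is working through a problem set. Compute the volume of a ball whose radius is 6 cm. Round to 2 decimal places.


Shape: sphere
Radius r = 6 cm
Formula: V = (4/3) * pi * r^3
r^3 = 216
(4/3) * 216 = 288
V = 288 * pi
V = 904.78
904.78 cm^3


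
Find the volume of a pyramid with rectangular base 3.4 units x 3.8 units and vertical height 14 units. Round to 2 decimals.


Shape: rectangular pyramid
Base: 3.4 units x 3.8 units, Height h = 14 units
Formula: V = (1/3) * base_area * h
base_area = 3.4 * 3.8 = 12.92
base_area * h = 12.92 * 14 = 180.88
V = 180.88 / 3
V = 60.29
60.29 units^3


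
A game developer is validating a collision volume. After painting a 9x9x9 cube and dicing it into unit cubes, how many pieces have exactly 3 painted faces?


Large cube: 9 x 9 x 9, cut into unit cubes.
Cubes with 3 painted faces are at the corners. A cube always has 8 corners.
Count = 8
8 unit cubes


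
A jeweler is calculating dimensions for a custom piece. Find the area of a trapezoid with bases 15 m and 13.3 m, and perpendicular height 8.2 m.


Shape: trapezoid
Parallel sides a = 15 m, b = 13.3 m; Height h = 8.2 m
Formula: A = (a + b) * h / 2
a + b = 15 + 13.3 = 28.3
A = 28.3 * 8.2 / 2
A = 232.06 / 2
A = 116.03
116.03 m^2


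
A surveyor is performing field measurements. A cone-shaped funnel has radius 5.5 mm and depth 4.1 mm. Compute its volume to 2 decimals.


Shape: cone
Radius r = 5.5 mm, Height h = 4.1 mm
Formula: V = (1/3) * pi * r^2 * h
r^2 = 30.25
pi * r^2 * h = pi * 30.25 * 4.1 = 124.025 * pi
V = 124.025 * pi / 3
V = 129.88
129.88 mm^3


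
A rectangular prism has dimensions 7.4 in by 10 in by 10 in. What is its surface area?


Shape: rectangular prism
l = 7.4 in, w = 10 in, h = 10 in
Formula: SA = 2(lw + lh + wh)
lw = 74, lh = 74, wh = 100
lw + lh + wh = 248
SA = 2 * 248
SA = 496
496 in^2


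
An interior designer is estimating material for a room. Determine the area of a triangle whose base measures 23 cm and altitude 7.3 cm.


Shape: triangle
Base b = 23 cm, Height h = 7.3 cm
Formula: A = (1/2) * b * h
A = 0.5 * 23 * 7.3
A = 0.5 * 167.9
A = 83.95
83.95 cm^2


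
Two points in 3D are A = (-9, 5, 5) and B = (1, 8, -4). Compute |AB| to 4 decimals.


3D distance between two points
P1 = (-9, 5, 5), P2 = (1, 8, -4)
Formula: d = sqrt((x2-x1)^2 + (y2-y1)^2 + (z2-z1)^2)
dx = 1 - -9 = 10
dy = 8 - 5 = 3
dz = -4 - 5 = -9
dx^2 + dy^2 + dz^2 = 100 + 9 + 81 = 190
d = sqrt(190)
d = 13.784
13.784 units


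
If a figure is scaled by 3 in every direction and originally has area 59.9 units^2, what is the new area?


Linear scale factor k = 3
Original area = 59.9 units^2
Rule: under a linear scaling by k, areas scale by k^2.
k^2 = 3^2 = 9
New area = 59.9 * 9
New area = 539.1
539.1 units^2


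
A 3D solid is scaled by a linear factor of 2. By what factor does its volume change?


Linear scale factor k = 2
Rule: under a linear scaling by k, volumes scale by k^3.
k^3 = 2 * 2 * 2
k^3 = 4 * 2
k^3 = 8
Volume scales by a factor of 8.
8 (dimensionless)


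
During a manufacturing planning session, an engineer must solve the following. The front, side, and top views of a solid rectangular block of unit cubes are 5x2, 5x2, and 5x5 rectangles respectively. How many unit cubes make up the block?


Orthographic views of a solid rectangular block:
Front view 5 x 2 -> length = 5, height = 2
Side view 5 x 2 -> width = 5, height = 2 (consistent)
Top view 5 x 5 -> confirms length = 5, width = 5
The block is 5 x 5 x 2.
Total unit cubes = 5 * 5 * 2 = 50
50 unit cubes


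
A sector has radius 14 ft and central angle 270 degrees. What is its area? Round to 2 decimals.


Shape: circular sector
Radius r = 14 ft, Angle = 270 degrees
Formula: A = (angle/360) * pi * r^2
r^2 = 196
Fraction of circle = 270/360
A = (270/360) * pi * 196
A = 147 * pi
A = 461.81
461.81 ft^2


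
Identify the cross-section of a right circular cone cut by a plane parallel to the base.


Solid: right circular cone
Cutting plane: parallel to the base
Visualize the intersection of the plane with the solid's surface.
The boundary of the cut region is a circle.
circle


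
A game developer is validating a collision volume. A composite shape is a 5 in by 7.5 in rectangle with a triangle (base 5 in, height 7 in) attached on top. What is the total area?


Composite shape: rectangle + triangle
Rectangle area = 5 * 7.5 = 37.5
Triangle area = 0.5 * 5 * 7 = 17.5
Total = 37.5 + 17.5
Total = 55
55 in^2


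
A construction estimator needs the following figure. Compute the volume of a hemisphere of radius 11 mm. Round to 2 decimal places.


Shape: hemisphere (half of a sphere)
Radius r = 11 mm
Formula: V = (1/2) * (4/3) * pi * r^3 = (2/3) * pi * r^3
r^3 = 1331
(2/3) * 1331 = 887.333333
V = 887.333333 * pi
V = 2787.64
2787.64 mm^3


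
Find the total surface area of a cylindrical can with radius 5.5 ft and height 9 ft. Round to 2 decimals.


Shape: closed cylinder
Radius r = 5.5 ft, Height h = 9 ft
Formula: SA = 2*pi*r^2 + 2*pi*r*h = 2*pi*r*(r + h)
r + h = 14.5
2 * r * (r + h) = 2 * 5.5 * 14.5 = 159.5
SA = 159.5 * pi
SA = 501.08
501.08 ft^2


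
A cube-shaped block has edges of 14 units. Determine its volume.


Shape: cube
Side s = 14 units
Formula: V = s^3
V = 14 * 14 * 14
V = 196 * 14
V = 2744
2744 units^3


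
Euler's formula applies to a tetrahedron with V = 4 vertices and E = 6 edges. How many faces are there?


Polyhedron: tetrahedron
Euler's formula for convex polyhedra: V - E + F = 2
Given: V = 4 vertices and E = 6 edges
Solve for F:
F = 2 + E - V = 2 + 6 - 4 = 4
4 faces


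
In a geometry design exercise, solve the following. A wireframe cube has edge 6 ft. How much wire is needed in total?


Shape: cube
Side s = 6 ft
A cube has 12 edges, all equal.
Formula: total edge length = 12 * s
Total = 12 * 6
Total = 72
72 ft


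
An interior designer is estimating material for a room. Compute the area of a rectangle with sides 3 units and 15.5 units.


Shape: rectangle
Length l = 3 units, Width w = 15.5 units
Formula: A = l * w
A = 3 * 15.5
A = 46.5
46.5 units^2


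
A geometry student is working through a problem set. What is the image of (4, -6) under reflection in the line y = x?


Transformation: reflection
Original point: (4, -6)
Rule for reflection over y = x: (x, y) -> (y, x)
Apply: (4, -6) -> (-6, 4)
(-6, 4)


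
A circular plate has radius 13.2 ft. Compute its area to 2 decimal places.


Shape: circle
Radius r = 13.2 ft
Formula: A = pi * r^2
r^2 = 13.2^2 = 174.24
A = pi * 174.24
A = 547.39
547.39 ft^2


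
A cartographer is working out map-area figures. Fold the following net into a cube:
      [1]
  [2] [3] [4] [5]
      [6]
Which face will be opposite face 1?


Net: cross layout. Take square 3 as the base (bottom).
Fold the four squares in the horizontal row up around 3: 2 -> left, 4 -> right, 5 wraps to the top.
Fold 1 and 6 up from 3: 1 -> back, 6 -> front.
Opposite pairs are therefore: (1, 6), (2, 4), (3, 5).
Face 1 is opposite face 6.
face 6


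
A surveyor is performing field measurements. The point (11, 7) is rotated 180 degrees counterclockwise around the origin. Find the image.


Transformation: rotation about the origin
Original point: (11, 7)
Rule for 180 deg: (x, y) -> (-x, -y)
Apply: (11, 7) -> (-11, -7)
(-11, -7)


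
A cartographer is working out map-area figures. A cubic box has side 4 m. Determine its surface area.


Shape: cube
Side s = 4 m
A cube has 6 square faces.
Formula: SA = 6 * s^2
s^2 = 16
SA = 6 * 16
SA = 96
96 m^2


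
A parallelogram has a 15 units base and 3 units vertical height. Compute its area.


Shape: parallelogram
Base b = 15 units, Height h = 3 units
Formula: A = b * h
A = 15 * 3
A = 45
45 units^2


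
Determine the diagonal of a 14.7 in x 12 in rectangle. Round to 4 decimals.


Shape: rectangle (diagonal via Pythagoras)
Sides: 14.7 in and 12 in
Formula: d = sqrt(l^2 + w^2)
l^2 = 216.09, w^2 = 144
l^2 + w^2 = 360.09
d = sqrt(360.09)
d = 18.976
18.976 in


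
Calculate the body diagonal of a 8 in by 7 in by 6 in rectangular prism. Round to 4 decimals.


Shape: rectangular box (space diagonal)
l = 8 in, w = 7 in, h = 6 in
Visualize: the diagonal of the base, then a right triangle with that diagonal and the height.
Formula: d = sqrt(l^2 + w^2 + h^2)
l^2 + w^2 + h^2 = 64 + 49 + 36 = 149
d = sqrt(149)
d = 12.2066
12.2066 in


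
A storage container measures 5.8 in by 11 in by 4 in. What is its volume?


Shape: rectangular prism
l = 5.8 in, w = 11 in, h = 4 in
Formula: V = l * w * h
V = 5.8 * 11 * 4
V = 63.8 * 4
V = 255.2
255.2 in^3


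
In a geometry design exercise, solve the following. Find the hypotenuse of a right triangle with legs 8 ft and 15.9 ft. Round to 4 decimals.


Shape: right triangle
Legs a = 8 ft, b = 15.9 ft
Formula: c = sqrt(a^2 + b^2)
a^2 = 64, b^2 = 252.81
a^2 + b^2 = 316.81
c = sqrt(316.81)
c = 17.7992
17.7992 ft
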